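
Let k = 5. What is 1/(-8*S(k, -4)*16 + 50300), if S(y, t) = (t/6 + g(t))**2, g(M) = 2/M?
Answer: 9/451132 ≈ 1.9950e-5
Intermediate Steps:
S(y, t) = (2/t + t/6)**2 (S(y, t) = (t/6 + 2/t)**2 = (2/t + t/6)**2)
1/(-8*S(k, -4)*16 + 50300) = 1/(-2*(12 + (-4)**2)**2/(9*(-4)**2)*16 + 50300) = 1/(-2*(12 + 16)**2/(9*16)*16 + 50300) = 1/(-2*28**2/(9*16)*16 + 50300) = 1/(-2*784/(9*16)*16 + 50300) = 1/(-8*49/36*16 + 50300) = 1/(-98/9*16 + 50300) = 1/(-1568/9 + 50300) = 1/(451132/9) = 9/451132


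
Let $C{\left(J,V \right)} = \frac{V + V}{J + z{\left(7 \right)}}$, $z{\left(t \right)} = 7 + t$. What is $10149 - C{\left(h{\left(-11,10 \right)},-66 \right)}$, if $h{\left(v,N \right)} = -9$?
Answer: $\frac{50877}{5} \approx 10175.0$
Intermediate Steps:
$C{\left(J,V \right)} = \frac{2 V}{14 + J}$ ($C{\left(J,V \right)} = \frac{V + V}{J + \left(7 + 7\right)} = \frac{2 V}{J + 14} = \frac{2 V}{14 + J}$)
$10149 - C{\left(h{\left(-11,10 \right)},-66 \right)} = 10149 - 2 \left(-66\right) \frac{1}{14 - 9} = 10149 - 2 \left(-66\right) \frac{1}{5} = 10149 - - \frac{132}{5} = 10149 + \frac{132}{5} = \frac{50877}{5}$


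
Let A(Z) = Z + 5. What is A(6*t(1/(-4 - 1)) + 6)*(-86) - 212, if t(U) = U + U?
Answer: -4758/5 ≈ -951.60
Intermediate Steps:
t(U) = 2*U
A(Z) = 5 + Z
A(6*t(1/(-4 - 1)) + 6)*(-86) - 212 = (5 + (6*(2/(-4 - 1)) + 6))*(-86) - 212 = (5 + (6*(2/(-5)) + 6))*(-86) - 212 = (5 + (6*(2*(-⅕)) + 6))*(-86) - 212 = (5 + (6*(-⅖) + 6))*(-86) - 212 = (5 + (-12/5 + 6))*(-86) - 212 = (5 + 18/5)*(-86) - 212 = (43/5)*(-86) - 212 = -3698/5 - 212 = -4758/5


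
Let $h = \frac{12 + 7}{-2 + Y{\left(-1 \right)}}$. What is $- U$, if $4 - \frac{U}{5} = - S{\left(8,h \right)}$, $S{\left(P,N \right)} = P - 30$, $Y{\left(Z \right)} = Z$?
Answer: $90$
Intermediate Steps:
$h = - \frac{19}{3}$ ($h = \frac{12 + 7}{-2 - 1} = \frac{19}{-3} = 19 \left(- \frac{1}{3}\right) = - \frac{19}{3} \approx -6.3333$)
$S{\left(P,N \right)} = -30 + P$ ($S{\left(P,N \right)} = P - 30 = -30 + P$)
$U = -90$ ($U = 20 - 5 \left(- (-30 + 8)\right) = 20 - 5 \left(\left(-1\right) \left(-22\right)\right) = 20 - 110 = -90$)
$- U = \left(-1\right) \left(-90\right) = 90$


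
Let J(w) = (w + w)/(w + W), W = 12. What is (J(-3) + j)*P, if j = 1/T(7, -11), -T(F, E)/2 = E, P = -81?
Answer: 1107/22 ≈ 50.318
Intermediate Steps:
T(F, E) = -2*E
j = 1/22 (j = 1/(-2*(-11)) = 1/22 ≈ 0.045455)
J(w) = 2*w/(12 + w) (J(w) = (w + w)/(w + 12) = (2*w)/(12 + w) = 2*w/(12 + w))
(J(-3) + j)*P = (2*(-3)/(12 - 3) + 1/22)*(-81) = (2*(-3)/9 + 1/22)*(-81) = (2*(-3)*(⅑) + 1/22)*(-81) = (-⅔ + 1/22)*(-81) = -41/66*(-81) = 1107/22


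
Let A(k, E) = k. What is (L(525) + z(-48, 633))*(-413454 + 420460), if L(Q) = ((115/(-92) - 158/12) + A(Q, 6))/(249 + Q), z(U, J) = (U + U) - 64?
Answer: -5184275359/4644 ≈ -1.1163e+6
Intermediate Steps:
z(U, J) = -64 + 2*U (z(U, J) = 2*U - 64 = -64 + 2*U)
L(Q) = (-173/12 + Q)/(249 + Q) (L(Q) = ((115/(-92) - 158/12) + Q)/(249 + Q) = ((115*(-1/92) - 158*1/12) + Q)/(249 + Q) = ((-5/4 - 79/6) + Q)/(249 + Q) = (-173/12 + Q)/(249 + Q))
(L(525) + z(-48, 633))*(-413454 + 420460) = ((-173/12 + 525)/(249 + 525) + (-64 + 2*(-48)))*(-413454 + 420460) = ((6127/12)/774 + (-64 - 96))*7006 = ((1/774)*(6127/12) - 160)*7006 = (6127/9288 - 160)*7006 = -1479953/9288*7006 = -5184275359/4644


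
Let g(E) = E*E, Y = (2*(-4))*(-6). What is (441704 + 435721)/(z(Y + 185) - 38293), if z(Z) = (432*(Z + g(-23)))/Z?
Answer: -40888005/1718617 ≈ -23.791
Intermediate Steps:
Y = 48 (Y = -8*(-6) = 48)
g(E) = E²
z(Z) = (228528 + 432*Z)/Z (z(Z) = (432*(Z + (-23)²))/Z = (432*(Z + 529))/Z = (432*(529 + Z))/Z = (228528 + 432*Z)/Z)
(441704 + 435721)/(z(Y + 185) - 38293) = (441704 + 435721)/((432 + 228528/(48 + 185)) - 38293) = 877425/((432 + 228528/233) - 38293) = 877425/(329184/233 - 38293) = 877425/(-8593085/233) = 877425*(-233/8593085) = -40888005/1718617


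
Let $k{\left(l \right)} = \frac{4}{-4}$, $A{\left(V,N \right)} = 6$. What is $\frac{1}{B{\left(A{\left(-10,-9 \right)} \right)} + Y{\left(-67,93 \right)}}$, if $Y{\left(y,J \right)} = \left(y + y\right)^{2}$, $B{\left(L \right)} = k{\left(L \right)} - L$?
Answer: $\frac{1}{17949} \approx 5.5713 \cdot 10^{-5}$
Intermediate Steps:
$k{\left(l \right)} = -1$ ($k{\left(l \right)} = 4 \left(- \frac{1}{4}\right) = -1$)
$B{\left(L \right)} = -1 - L$
$Y{\left(y,J \right)} = 4 y^{2}$ ($Y{\left(y,J \right)} = \left(2 y\right)^{2} = 4 y^{2}$)
$\frac{1}{B{\left(A{\left(-10,-9 \right)} \right)} + Y{\left(-67,93 \right)}} = \frac{1}{\left(-1 - 6\right) + 4 \left(-67\right)^{2}} = \frac{1}{\left(-1 - 6\right) + 4 \cdot 4489} = \frac{1}{-7 + 17956} = \frac{1}{17949}$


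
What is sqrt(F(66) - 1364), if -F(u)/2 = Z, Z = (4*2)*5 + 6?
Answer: 4*I*sqrt(91) ≈ 38.158*I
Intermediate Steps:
Z = 46 (Z = 8*5 + 6 = 40 + 6 = 46)
F(u) = -92 (F(u) = -2*46 = -92)
sqrt(F(66) - 1364) = sqrt(-92 - 1364) = sqrt(-1456) = 4*I*sqrt(91)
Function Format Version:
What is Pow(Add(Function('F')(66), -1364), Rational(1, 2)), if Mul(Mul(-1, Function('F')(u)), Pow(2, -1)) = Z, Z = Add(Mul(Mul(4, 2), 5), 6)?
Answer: Mul(4, I, Pow(91, Rational(1, 2))) ≈ Mul(38.158, I)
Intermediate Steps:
Z = 46 (Z = Add(Mul(8, 5), 6) = Add(40, 6) = 46)
Function('F')(u) = -92 (Function('F')(u) = Mul(-2, 46) = -92)
Pow(Add(Function('F')(66), -1364), Rational(1, 2)) = Pow(Add(-92, -1364), Rational(1, 2)) = Pow(-1456, Rational(1, 2)) = Mul(4, I, Pow(91, Rational(1, 2)))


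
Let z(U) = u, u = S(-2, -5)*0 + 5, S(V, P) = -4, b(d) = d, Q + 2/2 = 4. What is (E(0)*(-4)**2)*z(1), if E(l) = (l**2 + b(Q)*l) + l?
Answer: 0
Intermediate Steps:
Q = 3 (Q = -1 + 4 = 3)
E(l) = l**2 + 4*l (E(l) = (l**2 + 3*l) + l = l**2 + 4*l)
u = 5 (u = -4*0 + 5 = 0 + 5 = 5)
z(U) = 5
(E(0)*(-4)**2)*z(1) = ((0*(4 + 0))*(-4)**2)*5 = ((0*4)*16)*5 = (0*16)*5 = 0*5 = 0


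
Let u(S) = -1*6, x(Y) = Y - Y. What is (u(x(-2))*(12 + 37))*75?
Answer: -22050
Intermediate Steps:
x(Y) = 0
u(S) = -6
(u(x(-2))*(12 + 37))*75 = -6*(12 + 37)*75 = -6*49*75 = -294*75 = -22050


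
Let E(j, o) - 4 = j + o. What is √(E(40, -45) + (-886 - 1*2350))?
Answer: I*√3237 ≈ 56.895*I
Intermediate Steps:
E(j, o) = 4 + j + o (E(j, o) = 4 + (j + o) = 4 + j + o)
√(E(40, -45) + (-886 - 1*2350)) = √((4 + 40 - 45) + (-886 - 1*2350)) = √(-1 + (-886 - 2350)) = √(-1 - 3236) = √(-3237) = I*√3237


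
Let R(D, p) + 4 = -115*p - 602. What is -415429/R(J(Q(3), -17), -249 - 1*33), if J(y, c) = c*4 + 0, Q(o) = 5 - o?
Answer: -24437/1872 ≈ -13.054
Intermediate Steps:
J(y, c) = 4*c (J(y, c) = 4*c + 0 = 4*c)
R(D, p) = -606 - 115*p (R(D, p) = -4 + (-115*p - 602) = -4 + (-602 - 115*p) = -606 - 115*p)
-415429/R(J(Q(3), -17), -249 - 1*33) = -415429/(-606 - 115*(-249 - 1*33)) = -415429/(-606 - 115*(-249 - 33)) = -415429/(-606 - 115*(-282)) = -415429/(-606 + 32430) = -415429/31824 = -415429*1/31824 = -24437/1872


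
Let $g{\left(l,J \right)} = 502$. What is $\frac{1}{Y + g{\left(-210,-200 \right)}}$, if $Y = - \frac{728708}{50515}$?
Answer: $\frac{50515}{24629822} \approx 0.002051$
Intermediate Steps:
$Y = - \frac{728708}{50515}$ ($Y = \left(-728708\right) \frac{1}{50515} = - \frac{728708}{50515} \approx -14.426$)
$\frac{1}{Y + g{\left(-210,-200 \right)}} = \frac{1}{- \frac{728708}{50515} + 502} = \frac{1}{\frac{24629822}{50515}} = \frac{50515}{24629822}$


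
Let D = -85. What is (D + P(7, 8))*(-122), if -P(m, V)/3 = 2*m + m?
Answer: 18056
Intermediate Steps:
P(m, V) = -9*m (P(m, V) = -3*(2*m + m) = -9*m)
(D + P(7, 8))*(-122) = (-85 - 9*7)*(-122) = (-85 - 63)*(-122) = -148*(-122) = 18056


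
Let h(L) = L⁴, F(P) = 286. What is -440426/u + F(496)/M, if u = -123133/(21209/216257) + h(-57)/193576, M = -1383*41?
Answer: 14436540170675877730/41752768710068377863 ≈ 0.34576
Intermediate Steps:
M = -56703
u = -5154390084660047/4105553384 (u = -123133/(21209/216257) + (-57)⁴/193576 = -123133/(21209*(1/216257)) + 10556001*(1/193576) = -123133/21209/216257 + 10556001/193576 = -123133*216257/21209 + 10556001/193576 = -26628373181/21209 + 10556001/193576 = -5154390084660047/4105553384 ≈ -1.2555e+6)
-440426/u + F(496)/M = -440426/(-5154390084660047/4105553384) + 286/(-56703) = -440426*(-4105553384/5154390084660047) + 286*(-1/56703) = 258313207814512/736341440665721 - 286/56703 = 14436540170675877730/41752768710068377863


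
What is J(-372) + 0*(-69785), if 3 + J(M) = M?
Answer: -375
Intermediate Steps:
J(M) = -3 + M
J(-372) + 0*(-69785) = (-3 - 372) + 0*(-69785) = -375 + 0 = -375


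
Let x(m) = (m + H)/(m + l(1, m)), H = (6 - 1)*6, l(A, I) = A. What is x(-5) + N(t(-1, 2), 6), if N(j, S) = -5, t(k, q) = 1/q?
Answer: -45/4 ≈ -11.250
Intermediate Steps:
H = 30 (H = 5*6 = 30)
x(m) = (30 + m)/(1 + m) (x(m) = (m + 30)/(m + 1) = (30 + m)/(1 + m))
x(-5) + N(t(-1, 2), 6) = (30 - 5)/(1 - 5) - 5 = 25/(-4) - 5 = -¼*25 - 5 = -25/4 - 5 = -45/4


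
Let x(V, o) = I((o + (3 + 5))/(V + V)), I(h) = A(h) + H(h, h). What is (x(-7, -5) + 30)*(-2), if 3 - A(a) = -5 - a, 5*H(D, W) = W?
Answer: -2642/35 ≈ -75.486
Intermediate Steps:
H(D, W) = W/5
A(a) = 8 + a (A(a) = 3 - (-5 - a) = 3 + (5 + a) = 8 + a)
I(h) = 8 + 6*h/5 (I(h) = (8 + h) + h/5 = 8 + 6*h/5)
x(V, o) = 8 + 3*(8 + o)/(5*V) (x(V, o) = 8 + 6*((o + (3 + 5))/(V + V))/5 = 8 + 6*((o + 8)/((2*V)))/5 = 8 + 6*((8 + o)*(1/(2*V)))/5 = 8 + 6*((8 + o)/(2*V))/5 = 8 + 3*(8 + o)/(5*V))
(x(-7, -5) + 30)*(-2) = ((⅕)*(24 + 3*(-5) + 40*(-7))/(-7) + 30)*(-2) = ((⅕)*(-⅐)*(24 - 15 - 280) + 30)*(-2) = ((⅕)*(-⅐)*(-271) + 30)*(-2) = (271/35 + 30)*(-2) = (1321/35)*(-2) = -2642/35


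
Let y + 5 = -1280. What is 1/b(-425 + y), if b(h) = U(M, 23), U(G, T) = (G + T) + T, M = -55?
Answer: -⅑ ≈ -0.11111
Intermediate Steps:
U(G, T) = G + 2*T
y = -1285 (y = -5 - 1280 = -1285)
b(h) = -9 (b(h) = -55 + 2*23 = -55 + 46 = -9)
1/b(-425 + y) = 1/(-9) = -⅑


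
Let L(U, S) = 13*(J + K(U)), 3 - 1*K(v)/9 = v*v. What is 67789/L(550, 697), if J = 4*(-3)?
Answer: -67789/35392305 ≈ -0.0019154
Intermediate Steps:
J = -12
K(v) = 27 - 9*v² (K(v) = 27 - 9*v*v = 27 - 9*v²)
L(U, S) = 195 - 117*U² (L(U, S) = 13*(-12 + (27 - 9*U²)) = 13*(15 - 9*U²) = 195 - 117*U²)
67789/L(550, 697) = 67789/(195 - 117*550²) = 67789/(195 - 117*302500) = 67789/(195 - 35392500) = 67789/(-35392305) = 67789*(-1/35392305) = -67789/35392305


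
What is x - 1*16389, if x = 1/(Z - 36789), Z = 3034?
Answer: -553210696/33755 ≈ -16389.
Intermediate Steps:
x = -1/33755 (x = 1/(3034 - 36789) = 1/(-33755) = -1/33755 ≈ -2.9625e-5)
x - 1*16389 = -1/33755 - 1*16389 = -1/33755 - 16389 = -553210696/33755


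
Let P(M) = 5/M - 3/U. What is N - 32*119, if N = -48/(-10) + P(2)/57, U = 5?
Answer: -22819/6 ≈ -3803.2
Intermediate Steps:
P(M) = -3/5 + 5/M (P(M) = 5/M - 3/5 = -3/5 + 5/M)
N = 29/6 (N = -48/(-10) + (-3/5 + 5/2)/57 = -48*(-1/10) + (-3/5 + 5*(1/2))*(1/57) = 24/5 + (-3/5 + 5/2)*(1/57) = 24/5 + (19/10)*(1/57) = 24/5 + 1/30 = 29/6 ≈ 4.8333)
N - 32*119 = 29/6 - 32*119 = 29/6 - 3808 = -22819/6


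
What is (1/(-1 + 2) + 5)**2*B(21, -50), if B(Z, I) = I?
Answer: -1800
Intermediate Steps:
(1/(-1 + 2) + 5)**2*B(21, -50) = (1/(-1 + 2) + 5)**2*(-50) = (1/1 + 5)**2*(-50) = (1 + 5)**2*(-50) = 6**2*(-50) = 36*(-50) = -1800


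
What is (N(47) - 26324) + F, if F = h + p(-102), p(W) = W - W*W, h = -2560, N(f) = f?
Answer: -39343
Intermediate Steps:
p(W) = W - W²
F = -13066 (F = -2560 - 102*(1 - 1*(-102)) = -2560 - 102*(1 + 102) = -2560 - 102*103 = -2560 - 10506 = -13066)
(N(47) - 26324) + F = (47 - 26324) - 13066 = -26277 - 13066 = -39343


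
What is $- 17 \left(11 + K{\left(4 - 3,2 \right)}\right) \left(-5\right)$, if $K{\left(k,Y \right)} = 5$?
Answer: $1360$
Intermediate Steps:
$- 17 \left(11 + K{\left(4 - 3,2 \right)}\right) \left(-5\right) = - 17 \left(11 + 5\right) \left(-5\right) = \left(-17\right) 16 \left(-5\right) = \left(-272\right) \left(-5\right) = 1360$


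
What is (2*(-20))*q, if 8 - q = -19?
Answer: -1080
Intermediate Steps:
q = 27 (q = 8 - 1*(-19) = 8 + 19 = 27)
(2*(-20))*q = (2*(-20))*27 = -40*27 = -1080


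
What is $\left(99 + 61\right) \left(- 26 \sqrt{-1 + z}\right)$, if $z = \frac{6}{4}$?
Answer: $- 2080 \sqrt{2} \approx -2941.6$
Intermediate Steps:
$z = \frac{3}{2}$ ($z = 6 \cdot \frac{1}{4} = \frac{3}{2} \approx 1.5$)
$\left(99 + 61\right) \left(- 26 \sqrt{-1 + z}\right) = \left(99 + 61\right) \left(- 26 \sqrt{-1 + \frac{3}{2}}\right) = 160 \left(- \frac{26}{\sqrt{2}}\right) = 160 \left(- 26 \frac{\sqrt{2}}{2}\right) = 160 \left(- 13 \sqrt{2}\right) = - 2080 \sqrt{2}$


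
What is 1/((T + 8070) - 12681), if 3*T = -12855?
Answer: -1/8896 ≈ -0.00011241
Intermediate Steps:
T = -4285 (T = (⅓)*(-12855) = -4285)
1/((T + 8070) - 12681) = 1/((-4285 + 8070) - 12681) = 1/(3785 - 12681) = 1/(-8896) = -1/8896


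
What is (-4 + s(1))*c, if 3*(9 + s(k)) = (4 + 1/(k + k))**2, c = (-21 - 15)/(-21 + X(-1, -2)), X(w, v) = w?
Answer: -225/22 ≈ -10.227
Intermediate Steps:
c = 18/11 (c = (-21 - 15)/(-21 - 1) = -36/(-22) = -36*(-1/22) = 18/11 ≈ 1.6364)
s(k) = -9 + (4 + 1/(2*k))**2/3 (s(k) = -9 + (4 + 1/(k + k))**2/3 = -9 + (4 + 1/(2*k))**2/3)
(-4 + s(1))*c = (-4 + (1/12)*(1 - 44*1**2 + 16*1)/1**2)*(18/11) = (-4 + (1/12)*1*(1 - 44*1 + 16))*(18/11) = (-4 + (1/12)*1*(1 - 44 + 16))*(18/11) = (-4 + (1/12)*1*(-27))*(18/11) = (-4 - 9/4)*(18/11) = -25/4*18/11 = -225/22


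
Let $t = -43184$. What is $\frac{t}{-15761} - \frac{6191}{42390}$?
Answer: $\frac{1732993409}{668108790} \approx 2.5939$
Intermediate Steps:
$\frac{t}{-15761} - \frac{6191}{42390} = - \frac{43184}{-15761} - \frac{6191}{42390} = \left(-43184\right) \left(- \frac{1}{15761}\right) - \frac{6191}{42390} = \frac{43184}{15761} - \frac{6191}{42390} = \frac{1732993409}{668108790}$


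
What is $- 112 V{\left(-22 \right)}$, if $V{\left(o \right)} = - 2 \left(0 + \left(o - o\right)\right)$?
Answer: $0$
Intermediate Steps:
$V{\left(o \right)} = 0$ ($V{\left(o \right)} = - 2 \left(0 + 0\right) = \left(-2\right) 0 = 0$)
$- 112 V{\left(-22 \right)} = \left(-112\right) 0 = 0$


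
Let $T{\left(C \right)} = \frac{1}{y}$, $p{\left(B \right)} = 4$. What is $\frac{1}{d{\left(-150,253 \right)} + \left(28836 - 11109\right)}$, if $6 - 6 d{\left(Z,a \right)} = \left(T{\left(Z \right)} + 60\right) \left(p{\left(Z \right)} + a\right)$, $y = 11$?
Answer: $\frac{66}{1000171} \approx 6.5989 \cdot 10^{-5}$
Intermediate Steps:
$T{\left(C \right)} = \frac{1}{11}$
$d{\left(Z,a \right)} = - \frac{1289}{33} - \frac{661 a}{66}$ ($d{\left(Z,a \right)} = 1 - \frac{\left(\frac{1}{11} + 60\right) \left(4 + a\right)}{6} = 1 - \frac{\frac{661}{11} \left(4 + a\right)}{6} = 1 - \frac{\frac{2644}{11} + \frac{661 a}{11}}{6} = 1 - \left(\frac{1322}{33} + \frac{661 a}{66}\right) = - \frac{1289}{33} - \frac{661 a}{66}$)
$\frac{1}{d{\left(-150,253 \right)} + \left(28836 - 11109\right)} = \frac{1}{\left(- \frac{1289}{33} - \frac{15203}{6}\right) + \left(28836 - 11109\right)} = \frac{1}{\left(- \frac{1289}{33} - \frac{15203}{6}\right) + 17727} = \frac{1}{- \frac{169811}{66} + 17727} = \frac{1}{\frac{1000171}{66}} = \frac{66}{1000171}$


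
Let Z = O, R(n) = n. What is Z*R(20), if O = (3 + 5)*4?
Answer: 640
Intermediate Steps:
O = 32 (O = 8*4 = 32)
Z = 32
Z*R(20) = 32*20 = 640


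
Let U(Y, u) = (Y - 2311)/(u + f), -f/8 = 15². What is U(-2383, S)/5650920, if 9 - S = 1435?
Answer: 2347/9114933960 ≈ 2.5749e-7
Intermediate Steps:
f = -1800 (f = -8*15² = -8*225 = -1800)
S = -1426 (S = 9 - 1*1435 = 9 - 1435 = -1426)
U(Y, u) = (-2311 + Y)/(-1800 + u) (U(Y, u) = (Y - 2311)/(u - 1800) = (-2311 + Y)/(-1800 + u))
U(-2383, S)/5650920 = ((-2311 - 2383)/(-1800 - 1426))/5650920 = (-4694/(-3226))*(1/5650920) = -1/3226*(-4694)*(1/5650920) = (2347/1613)*(1/5650920) = 2347/9114933960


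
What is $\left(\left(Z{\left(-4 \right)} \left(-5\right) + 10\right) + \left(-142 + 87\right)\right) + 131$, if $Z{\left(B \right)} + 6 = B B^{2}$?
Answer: $436$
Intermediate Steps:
$Z{\left(B \right)} = -6 + B^{3}$ ($Z{\left(B \right)} = -6 + B B^{2} = -6 + B^{3}$)
$\left(\left(Z{\left(-4 \right)} \left(-5\right) + 10\right) + \left(-142 + 87\right)\right) + 131 = \left(\left(\left(-6 + \left(-4\right)^{3}\right) \left(-5\right) + 10\right) + \left(-142 + 87\right)\right) + 131 = \left(\left(\left(-6 - 64\right) \left(-5\right) + 10\right) - 55\right) + 131 = \left(\left(\left(-70\right) \left(-5\right) + 10\right) - 55\right) + 131 = \left(\left(350 + 10\right) - 55\right) + 131 = \left(360 - 55\right) + 131 = 305 + 131 = 436$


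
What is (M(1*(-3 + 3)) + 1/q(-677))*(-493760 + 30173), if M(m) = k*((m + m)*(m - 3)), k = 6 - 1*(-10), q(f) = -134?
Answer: 463587/134 ≈ 3459.6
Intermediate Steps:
k = 16 (k = 6 + 10 = 16)
M(m) = 32*m*(-3 + m) (M(m) = 16*((m + m)*(m - 3)) = 16*((2*m)*(-3 + m)) = 16*(2*m*(-3 + m)) = 32*m*(-3 + m))
(M(1*(-3 + 3)) + 1/q(-677))*(-493760 + 30173) = (32*(1*(-3 + 3))*(-3 + 1*(-3 + 3)) + 1/(-134))*(-493760 + 30173) = (32*(1*0)*(-3 + 1*0) - 1/134)*(-463587) = (32*0*(-3 + 0) - 1/134)*(-463587) = (32*0*(-3) - 1/134)*(-463587) = (0 - 1/134)*(-463587) = -1/134*(-463587) = 463587/134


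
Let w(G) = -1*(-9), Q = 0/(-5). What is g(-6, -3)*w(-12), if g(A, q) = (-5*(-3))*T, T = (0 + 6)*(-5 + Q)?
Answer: -4050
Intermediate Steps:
Q = 0 (Q = 0*(-⅕) = 0)
T = -30 (T = (0 + 6)*(-5 + 0) = 6*(-5) = -30)
g(A, q) = -450 (g(A, q) = -5*(-3)*(-30) = 15*(-30) = -450)
w(G) = 9
g(-6, -3)*w(-12) = -450*9 = -4050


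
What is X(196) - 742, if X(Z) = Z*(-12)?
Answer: -3094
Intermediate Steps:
X(Z) = -12*Z
X(196) - 742 = -12*196 - 742 = -2352 - 742 = -3094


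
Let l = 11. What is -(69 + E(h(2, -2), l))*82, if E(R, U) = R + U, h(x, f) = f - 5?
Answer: -5986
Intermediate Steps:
h(x, f) = -5 + f
-(69 + E(h(2, -2), l))*82 = -(69 + ((-5 - 2) + 11))*82 = -(69 + (-7 + 11))*82 = -(69 + 4)*82 = -73*82 = -1*5986 = -5986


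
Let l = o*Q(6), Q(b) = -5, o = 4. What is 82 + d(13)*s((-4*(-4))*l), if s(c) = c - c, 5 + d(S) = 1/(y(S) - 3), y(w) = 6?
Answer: 82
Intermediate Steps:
l = -20 (l = 4*(-5) = -20)
d(S) = -14/3 (d(S) = -5 + 1/(6 - 3) = -5 + 1/3 = -14/3)
s(c) = 0
82 + d(13)*s((-4*(-4))*l) = 82 - 14/3*0 = 82 + 0 = 82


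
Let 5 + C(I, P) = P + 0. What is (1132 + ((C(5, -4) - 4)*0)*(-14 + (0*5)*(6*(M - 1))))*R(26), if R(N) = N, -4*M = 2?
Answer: 29432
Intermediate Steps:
C(I, P) = -5 + P (C(I, P) = -5 + (P + 0) = -5 + P)
M = -½ (M = -¼*2 = -½ ≈ -0.50000)
(1132 + ((C(5, -4) - 4)*0)*(-14 + (0*5)*(6*(M - 1))))*R(26) = (1132 + (((-5 - 4) - 4)*0)*(-14 + (0*5)*(6*(-½ - 1))))*26 = (1132 + ((-9 - 4)*0)*(-14 + 0*(6*(-3/2))))*26 = (1132 + (-13*0)*(-14 + 0*(-9)))*26 = (1132 + 0*(-14 + 0))*26 = (1132 + 0*(-14))*26 = (1132 + 0)*26 = 1132*26 = 29432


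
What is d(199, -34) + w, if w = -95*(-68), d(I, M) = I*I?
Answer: 46061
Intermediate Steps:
d(I, M) = I²
w = 6460
d(199, -34) + w = 199² + 6460 = 39601 + 6460 = 46061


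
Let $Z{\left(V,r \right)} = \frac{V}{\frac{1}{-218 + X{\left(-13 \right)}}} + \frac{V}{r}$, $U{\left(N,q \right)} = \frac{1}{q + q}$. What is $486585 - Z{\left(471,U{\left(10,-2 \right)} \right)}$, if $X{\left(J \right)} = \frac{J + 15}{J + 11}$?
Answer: $591618$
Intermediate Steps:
$U{\left(N,q \right)} = \frac{1}{2 q}$
$X{\left(J \right)} = \frac{15 + J}{11 + J}$
$Z{\left(V,r \right)} = - 219 V + \frac{V}{r}$ ($Z{\left(V,r \right)} = \frac{V}{\frac{1}{-218 + \frac{15 - 13}{11 - 13}}} + \frac{V}{r} = \frac{V}{\frac{1}{-218 + \frac{1}{-2} \cdot 2}} + \frac{V}{r} = \frac{V}{\frac{1}{-218 - 1}} + \frac{V}{r} = \frac{V}{\frac{1}{-219}} + \frac{V}{r} = \frac{V}{- \frac{1}{219}} + \frac{V}{r} = V \left(-219\right) + \frac{V}{r} = - 219 V + \frac{V}{r}$)
$486585 - Z{\left(471,U{\left(10,-2 \right)} \right)} = 486585 - \left(\left(-219\right) 471 + \frac{471}{\frac{1}{2} \frac{1}{-2}}\right) = 486585 - \left(-103149 + \frac{471}{\frac{1}{2} \left(- \frac{1}{2}\right)}\right) = 486585 - \left(-103149 + \frac{471}{- \frac{1}{4}}\right) = 486585 - \left(-103149 + 471 \left(-4\right)\right) = 486585 - \left(-103149 - 1884\right) = 486585 - -105033 = 486585 + 105033 = 591618$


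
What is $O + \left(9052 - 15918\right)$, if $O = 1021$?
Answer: $-5845$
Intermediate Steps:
$O + \left(9052 - 15918\right) = 1021 + \left(9052 - 15918\right) = 1021 - 6866 = -5845$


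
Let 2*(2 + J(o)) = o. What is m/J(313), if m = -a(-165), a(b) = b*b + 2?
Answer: -54454/309 ≈ -176.23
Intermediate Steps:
J(o) = -2 + o/2
a(b) = 2 + b² (a(b) = b² + 2 = 2 + b²)
m = -27227 (m = -(2 + (-165)²) = -(2 + 27225) = -1*27227 = -27227)
m/J(313) = -27227/(-2 + (½)*313) = -27227/(-2 + 313/2) = -27227/309/2 = -27227*2/309 = -54454/309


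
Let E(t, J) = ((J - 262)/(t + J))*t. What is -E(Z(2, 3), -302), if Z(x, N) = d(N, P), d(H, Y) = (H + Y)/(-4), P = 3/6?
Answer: 3948/2423 ≈ 1.6294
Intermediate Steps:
P = 1/2 (P = 3*(1/6) = 1/2 ≈ 0.50000)
d(H, Y) = -H/4 - Y/4 (d(H, Y) = (H + Y)*(-1/4) = -H/4 - Y/4)
Z(x, N) = -1/8 - N/4 (Z(x, N) = -N/4 - 1/4*1/2 = -N/4 - 1/8 = -1/8 - N/4)
E(t, J) = t*(-262 + J)/(J + t) (E(t, J) = ((-262 + J)/(J + t))*t = t*(-262 + J)/(J + t))
-E(Z(2, 3), -302) = -(-1/8 - 1/4*3)*(-262 - 302)/(-302 + (-1/8 - 1/4*3)) = -(-1/8 - 3/4)*(-564)/(-302 + (-1/8 - 3/4)) = -(-7)*(-564)/(8*(-302 - 7/8)) = -(-7)*(-564)/(8*(-2423/8)) = -(-7)*(-8)*(-564)/(8*2423) = -1*(-3948/2423) = 3948/2423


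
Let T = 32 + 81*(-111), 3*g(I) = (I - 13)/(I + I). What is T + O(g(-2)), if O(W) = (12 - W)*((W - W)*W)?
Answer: -8959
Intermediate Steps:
g(I) = (-13 + I)/(6*I) (g(I) = ((I - 13)/(I + I))/3 = ((-13 + I)/((2*I)))/3 = ((-13 + I)*(1/(2*I)))/3 = ((-13 + I)/(2*I))/3 = (-13 + I)/(6*I))
O(W) = 0 (O(W) = (12 - W)*(0*W) = (12 - W)*0 = 0)
T = -8959 (T = 32 - 8991 = -8959)
T + O(g(-2)) = -8959 + 0 = -8959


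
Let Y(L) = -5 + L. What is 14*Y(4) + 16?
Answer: 2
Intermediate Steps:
14*Y(4) + 16 = 14*(-5 + 4) + 16 = 14*(-1) + 16 = -14 + 16 = 2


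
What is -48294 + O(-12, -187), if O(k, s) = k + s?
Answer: -48493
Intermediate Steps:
-48294 + O(-12, -187) = -48294 + (-12 - 187) = -48294 - 199 = -48493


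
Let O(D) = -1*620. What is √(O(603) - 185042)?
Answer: I*√185662 ≈ 430.89*I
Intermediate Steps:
O(D) = -620
√(O(603) - 185042) = √(-620 - 185042) = √(-185662) = I*√185662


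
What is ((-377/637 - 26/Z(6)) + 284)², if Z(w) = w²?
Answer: 62164950241/777924 ≈ 79911.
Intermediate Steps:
((-377/637 - 26/Z(6)) + 284)² = ((-377/637 - 26/(6²)) + 284)² = ((-377*1/637 - 26/36) + 284)² = ((-29/49 - 26*1/36) + 284)² = ((-29/49 - 13/18) + 284)² = (-1159/882 + 284)² = (249329/882)² = 62164950241/777924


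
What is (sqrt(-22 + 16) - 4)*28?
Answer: -112 + 28*I*sqrt(6) ≈ -112.0 + 68.586*I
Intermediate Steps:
(sqrt(-22 + 16) - 4)*28 = (sqrt(-6) - 4)*28 = (I*sqrt(6) - 4)*28 = (-4 + I*sqrt(6))*28 = -112 + 28*I*sqrt(6)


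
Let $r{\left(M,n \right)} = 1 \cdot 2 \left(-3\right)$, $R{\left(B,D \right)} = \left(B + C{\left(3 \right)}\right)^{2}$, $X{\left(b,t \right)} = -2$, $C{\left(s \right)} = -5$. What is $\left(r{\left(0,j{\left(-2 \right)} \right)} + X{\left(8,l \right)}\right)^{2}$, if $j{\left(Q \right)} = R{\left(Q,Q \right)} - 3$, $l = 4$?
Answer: $64$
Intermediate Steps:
$R{\left(B,D \right)} = \left(-5 + B\right)^{2}$ ($R{\left(B,D \right)} = \left(B - 5\right)^{2} = \left(-5 + B\right)^{2}$)
$j{\left(Q \right)} = -3 + \left(-5 + Q\right)^{2}$ ($j{\left(Q \right)} = \left(-5 + Q\right)^{2} - 3 = -3 + \left(-5 + Q\right)^{2}$)
$r{\left(M,n \right)} = -6$ ($r{\left(M,n \right)} = 2 \left(-3\right) = -6$)
$\left(r{\left(0,j{\left(-2 \right)} \right)} + X{\left(8,l \right)}\right)^{2} = \left(-6 - 2\right)^{2} = \left(-8\right)^{2} = 64$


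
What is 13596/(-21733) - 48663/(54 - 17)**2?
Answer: -10448601/288859 ≈ -36.172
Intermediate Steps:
13596/(-21733) - 48663/(54 - 17)**2 = 13596*(-1/21733) - 48663/(37**2) = -132/211 - 48663/1369 = -10448601/288859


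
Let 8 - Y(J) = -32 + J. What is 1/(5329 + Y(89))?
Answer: 1/5280 ≈ 0.00018939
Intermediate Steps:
Y(J) = 40 - J (Y(J) = 8 - (-32 + J) = 8 + (32 - J) = 40 - J)
1/(5329 + Y(89)) = 1/(5329 + (40 - 1*89)) = 1/(5329 + (40 - 89)) = 1/(5329 - 49) = 1/5280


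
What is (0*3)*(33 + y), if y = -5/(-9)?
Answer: 0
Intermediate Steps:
y = 5/9 (y = -5*(-⅑) = 5/9 ≈ 0.55556)
(0*3)*(33 + y) = (0*3)*(33 + 5/9) = 0*(302/9) = 0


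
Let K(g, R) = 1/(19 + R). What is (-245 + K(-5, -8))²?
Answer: 7257636/121 ≈ 59980.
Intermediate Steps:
(-245 + K(-5, -8))² = (-245 + 1/(19 - 8))² = (-245 + 1/11)² = (-2694/11)² = 7257636/121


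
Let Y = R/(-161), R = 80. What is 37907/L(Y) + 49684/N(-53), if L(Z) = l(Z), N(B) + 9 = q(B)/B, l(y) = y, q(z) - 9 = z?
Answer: -2853270851/34640 ≈ -82369.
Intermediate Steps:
q(z) = 9 + z
Y = -80/161 (Y = 80/(-161) = 80*(-1/161) = -80/161 ≈ -0.49689)
N(B) = -9 + (9 + B)/B
L(Z) = Z
37907/L(Y) + 49684/N(-53) = 37907/(-80/161) + 49684/(-8 + 9/(-53)) = 37907*(-161/80) + 49684/(-8 + 9*(-1/53)) = -6103027/80 + 49684/(-8 - 9/53) = -6103027/80 + 49684/(-433/53) = -6103027/80 + 49684*(-53/433) = -6103027/80 - 2633252/433 = -2853270851/34640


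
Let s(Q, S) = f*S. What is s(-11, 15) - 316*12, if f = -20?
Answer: -4092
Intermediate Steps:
s(Q, S) = -20*S
s(-11, 15) - 316*12 = -20*15 - 316*12 = -300 - 3792 = -4092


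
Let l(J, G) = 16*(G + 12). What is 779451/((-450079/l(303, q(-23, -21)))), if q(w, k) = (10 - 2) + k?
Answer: 12471216/450079 ≈ 27.709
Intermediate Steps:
q(w, k) = 8 + k
l(J, G) = 192 + 16*G (l(J, G) = 16*(12 + G) = 192 + 16*G)
779451/((-450079/l(303, q(-23, -21)))) = 779451/((-450079/(192 + 16*(8 - 21)))) = 779451/((-450079/(192 + 16*(-13)))) = 779451/((-450079/(192 - 208))) = 779451/((-450079/(-16))) = 779451/((-450079*(-1/16))) = 779451/(450079/16) = 779451*(16/450079) = 12471216/450079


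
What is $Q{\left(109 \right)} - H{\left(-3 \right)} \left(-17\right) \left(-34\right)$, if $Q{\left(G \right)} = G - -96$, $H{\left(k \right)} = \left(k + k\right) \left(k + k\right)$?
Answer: $-20603$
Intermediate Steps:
$H{\left(k \right)} = 4 k^{2}$ ($H{\left(k \right)} = 2 k 2 k = 4 k^{2}$)
$Q{\left(G \right)} = 96 + G$ ($Q{\left(G \right)} = G + 96 = 96 + G$)
$Q{\left(109 \right)} - H{\left(-3 \right)} \left(-17\right) \left(-34\right) = \left(96 + 109\right) - 4 \left(-3\right)^{2} \left(-17\right) \left(-34\right) = 205 - 4 \cdot 9 \left(-17\right) \left(-34\right) = 205 - 36 \left(-17\right) \left(-34\right) = 205 - \left(-612\right) \left(-34\right) = 205 - 20808 = -20603$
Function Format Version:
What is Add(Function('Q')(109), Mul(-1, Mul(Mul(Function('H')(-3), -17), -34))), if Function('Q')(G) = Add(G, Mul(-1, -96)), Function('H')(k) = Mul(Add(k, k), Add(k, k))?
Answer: -20603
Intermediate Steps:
Function('H')(k) = Mul(4, Pow(k, 2)) (Function('H')(k) = Mul(Mul(2, k), Mul(2, k)) = Mul(4, Pow(k, 2)))
Function('Q')(G) = Add(96, G) (Function('Q')(G) = Add(G, 96) = Add(96, G))
Add(Function('Q')(109), Mul(-1, Mul(Mul(Function('H')(-3), -17), -34))) = Add(Add(96, 109), Mul(-1, Mul(Mul(Mul(4, Pow(-3, 2)), -17), -34))) = Add(205, Mul(-1, Mul(Mul(Mul(4, 9), -17), -34))) = Add(205, Mul(-1, Mul(Mul(36, -17), -34))) = Add(205, Mul(-1, Mul(-612, -34))) = Add(205, Mul(-1, 20808)) = Add(205, -20808) = -20603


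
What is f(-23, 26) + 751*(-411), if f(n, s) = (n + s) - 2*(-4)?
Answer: -308650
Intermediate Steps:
f(n, s) = 8 + n + s (f(n, s) = (n + s) + 8 = 8 + n + s)
f(-23, 26) + 751*(-411) = (8 - 23 + 26) + 751*(-411) = 11 - 308661 = -308650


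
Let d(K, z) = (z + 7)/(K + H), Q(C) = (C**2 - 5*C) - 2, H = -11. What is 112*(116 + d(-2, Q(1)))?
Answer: 168784/13 ≈ 12983.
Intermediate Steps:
Q(C) = -2 + C**2 - 5*C
d(K, z) = (7 + z)/(-11 + K) (d(K, z) = (z + 7)/(K - 11) = (7 + z)/(-11 + K))
112*(116 + d(-2, Q(1))) = 112*(116 + (7 + (-2 + 1**2 - 5*1))/(-11 - 2)) = 112*(116 + (7 + (-2 + 1 - 5))/(-13)) = 112*(116 - (7 - 6)/13) = 112*(116 - 1/13*1) = 112*(116 - 1/13) = 112*(1507/13) = 168784/13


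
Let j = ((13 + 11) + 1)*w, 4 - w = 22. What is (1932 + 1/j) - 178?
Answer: 789299/450 ≈ 1754.0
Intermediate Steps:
w = -18 (w = 4 - 1*22 = 4 - 22 = -18)
j = -450 (j = ((13 + 11) + 1)*(-18) = (24 + 1)*(-18) = 25*(-18) = -450)
(1932 + 1/j) - 178 = (1932 + 1/(-450)) - 178 = (1932 - 1/450) - 178 = 869399/450 - 178 = 789299/450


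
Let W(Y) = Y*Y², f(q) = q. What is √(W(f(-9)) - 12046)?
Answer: 5*I*√511 ≈ 113.03*I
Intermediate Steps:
W(Y) = Y³
√(W(f(-9)) - 12046) = √((-9)³ - 12046) = √(-729 - 12046) = √(-12775) = 5*I*√511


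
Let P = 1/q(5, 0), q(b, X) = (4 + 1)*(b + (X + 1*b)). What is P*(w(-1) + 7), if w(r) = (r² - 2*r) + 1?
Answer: 11/50 ≈ 0.22000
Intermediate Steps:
q(b, X) = 5*X + 10*b (q(b, X) = 5*(b + (X + b)) = 5*(X + 2*b) = 5*X + 10*b)
P = 1/50 (P = 1/(5*0 + 10*5) = 1/(0 + 50) = 1/50 ≈ 0.020000)
w(r) = 1 + r² - 2*r
P*(w(-1) + 7) = ((1 + (-1)² - 2*(-1)) + 7)/50 = ((1 + 1 + 2) + 7)/50 = (4 + 7)/50 = (1/50)*11 = 11/50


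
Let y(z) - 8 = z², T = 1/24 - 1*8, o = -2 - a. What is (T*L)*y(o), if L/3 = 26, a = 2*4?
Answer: -67041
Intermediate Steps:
a = 8
L = 78 (L = 3*26 = 78)
o = -10 (o = -2 - 1*8 = -2 - 8 = -10)
T = -191/24 (T = 1/24 - 8 = -191/24 ≈ -7.9583)
y(z) = 8 + z²
(T*L)*y(o) = (-191/24*78)*(8 + (-10)²) = -2483*(8 + 100)/4 = -2483/4*108 = -67041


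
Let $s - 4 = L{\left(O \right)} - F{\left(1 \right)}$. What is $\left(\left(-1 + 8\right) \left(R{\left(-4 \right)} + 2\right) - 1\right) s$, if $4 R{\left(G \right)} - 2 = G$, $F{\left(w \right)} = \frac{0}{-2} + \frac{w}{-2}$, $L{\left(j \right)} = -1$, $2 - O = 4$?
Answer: $\frac{133}{4} \approx 33.25$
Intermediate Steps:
$O = -2$ ($O = 2 - 4 = -2$)
$F{\left(w \right)} = - \frac{w}{2}$ ($F{\left(w \right)} = 0 \left(- \frac{1}{2}\right) + w \left(- \frac{1}{2}\right) = 0 - \frac{w}{2} = - \frac{w}{2}$)
$R{\left(G \right)} = \frac{1}{2} + \frac{G}{4}$
$s = \frac{7}{2}$ ($s = 4 - \left(1 - \frac{1}{2}\right) = 4 - \frac{1}{2} = \frac{7}{2} \approx 3.5$)
$\left(\left(-1 + 8\right) \left(R{\left(-4 \right)} + 2\right) - 1\right) s = \left(\left(-1 + 8\right) \left(\left(\frac{1}{2} + \frac{1}{4} \left(-4\right)\right) + 2\right) - 1\right) \frac{7}{2} = \left(7 \left(\left(\frac{1}{2} - 1\right) + 2\right) - 1\right) \frac{7}{2} = \left(7 \left(- \frac{1}{2} + 2\right) - 1\right) \frac{7}{2} = \left(7 \cdot \frac{3}{2} - 1\right) \frac{7}{2} = \left(\frac{21}{2} - 1\right) \frac{7}{2} = \frac{19}{2} \cdot \frac{7}{2} = \frac{133}{4}$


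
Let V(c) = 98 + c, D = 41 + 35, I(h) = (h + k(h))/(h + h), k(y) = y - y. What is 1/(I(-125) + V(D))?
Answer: 2/349 ≈ 0.0057307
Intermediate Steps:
k(y) = 0
I(h) = ½ (I(h) = (h + 0)/(h + h) = h/((2*h)) = h*(1/(2*h)) = ½)
D = 76
1/(I(-125) + V(D)) = 1/(½ + (98 + 76)) = 1/(½ + 174) = 1/(349/2) = 2/349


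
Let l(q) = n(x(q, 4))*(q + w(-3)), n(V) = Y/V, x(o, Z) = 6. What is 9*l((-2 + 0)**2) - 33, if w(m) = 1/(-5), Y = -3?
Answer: -501/10 ≈ -50.100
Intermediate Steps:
w(m) = -1/5
n(V) = -3/V
l(q) = 1/10 - q/2 (l(q) = (-3/6)*(q - 1/5) = (-3*1/6)*(-1/5 + q) = -(-1/5 + q)/2 = 1/10 - q/2)
9*l((-2 + 0)**2) - 33 = 9*(1/10 - (-2 + 0)**2/2) - 33 = 9*(1/10 - 1/2*(-2)**2) - 33 = 9*(1/10 - 1/2*4) - 33 = 9*(1/10 - 2) - 33 = 9*(-19/10) - 33 = -171/10 - 33 = -501/10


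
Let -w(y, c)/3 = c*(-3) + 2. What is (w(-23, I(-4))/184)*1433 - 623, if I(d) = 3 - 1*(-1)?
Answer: -35821/92 ≈ -389.36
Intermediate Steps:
I(d) = 4 (I(d) = 3 + 1 = 4)
w(y, c) = -6 + 9*c (w(y, c) = -3*(c*(-3) + 2) = -3*(-3*c + 2) = -3*(2 - 3*c) = -6 + 9*c)
(w(-23, I(-4))/184)*1433 - 623 = ((-6 + 9*4)/184)*1433 - 623 = ((-6 + 36)*(1/184))*1433 - 623 = (30*(1/184))*1433 - 623 = (15/92)*1433 - 623 = 21495/92 - 623 = -35821/92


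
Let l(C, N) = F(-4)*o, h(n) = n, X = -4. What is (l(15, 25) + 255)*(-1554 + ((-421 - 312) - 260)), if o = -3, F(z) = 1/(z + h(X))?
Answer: -5203521/8 ≈ -6.5044e+5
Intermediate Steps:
F(z) = 1/(-4 + z) (F(z) = 1/(z - 4) = 1/(-4 + z))
l(C, N) = 3/8 (l(C, N) = -3/(-4 - 4) = -3/(-8) = -⅛*(-3) = 3/8)
(l(15, 25) + 255)*(-1554 + ((-421 - 312) - 260)) = (3/8 + 255)*(-1554 + ((-421 - 312) - 260)) = 2043*(-1554 + (-733 - 260))/8 = 2043*(-1554 - 993)/8 = (2043/8)*(-2547) = -5203521/8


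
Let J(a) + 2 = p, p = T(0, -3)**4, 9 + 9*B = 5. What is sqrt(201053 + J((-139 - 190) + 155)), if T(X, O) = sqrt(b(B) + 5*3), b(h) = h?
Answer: 2*sqrt(4075573)/9 ≈ 448.62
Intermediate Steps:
B = -4/9 (B = -1 + (1/9)*5 = -1 + 5/9 = -4/9 ≈ -0.44444)
T(X, O) = sqrt(131)/3 (T(X, O) = sqrt(-4/9 + 5*3) = sqrt(-4/9 + 15) = sqrt(131/9) = sqrt(131)/3)
p = 17161/81 (p = (sqrt(131)/3)**4 = 17161/81 ≈ 211.86)
J(a) = 16999/81 (J(a) = -2 + 17161/81 = 16999/81)
sqrt(201053 + J((-139 - 190) + 155)) = sqrt(201053 + 16999/81) = sqrt(16302292/81) = 2*sqrt(4075573)/9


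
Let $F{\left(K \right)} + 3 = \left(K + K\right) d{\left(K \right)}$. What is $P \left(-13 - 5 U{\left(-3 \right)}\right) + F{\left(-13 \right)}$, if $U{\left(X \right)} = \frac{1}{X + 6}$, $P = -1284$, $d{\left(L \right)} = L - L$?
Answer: $18829$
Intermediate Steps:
$d{\left(L \right)} = 0$
$U{\left(X \right)} = \frac{1}{6 + X}$
$F{\left(K \right)} = -3$ ($F{\left(K \right)} = -3 + \left(K + K\right) 0 = -3 + 2 K 0 = -3 + 0 = -3$)
$P \left(-13 - 5 U{\left(-3 \right)}\right) + F{\left(-13 \right)} = - 1284 \left(-13 - \frac{5}{6 - 3}\right) - 3 = - 1284 \left(-13 - \frac{5}{3}\right) - 3 = \left(-1284\right) \left(- \frac{44}{3}\right) - 3 = 18832 - 3 = 18829$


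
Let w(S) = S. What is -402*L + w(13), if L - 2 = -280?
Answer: 111769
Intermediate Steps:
L = -278 (L = 2 - 280 = -278)
-402*L + w(13) = -402*(-278) + 13 = 111756 + 13 = 111769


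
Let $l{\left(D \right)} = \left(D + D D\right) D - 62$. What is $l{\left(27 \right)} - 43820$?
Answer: $-23470$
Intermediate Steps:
$l{\left(D \right)} = -62 + D \left(D + D^{2}\right)$ ($l{\left(D \right)} = \left(D + D^{2}\right) D - 62 = D \left(D + D^{2}\right) - 62 = -62 + D \left(D + D^{2}\right)$)
$l{\left(27 \right)} - 43820 = \left(-62 + 27^{2} + 27^{3}\right) - 43820 = \left(-62 + 729 + 19683\right) - 43820 = 20350 - 43820 = -23470$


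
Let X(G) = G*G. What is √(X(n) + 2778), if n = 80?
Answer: √9178 ≈ 95.802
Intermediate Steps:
X(G) = G²
√(X(n) + 2778) = √(80² + 2778) = √(6400 + 2778) = √9178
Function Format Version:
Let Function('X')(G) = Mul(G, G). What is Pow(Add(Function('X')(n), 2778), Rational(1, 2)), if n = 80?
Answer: Pow(9178, Rational(1, 2)) ≈ 95.802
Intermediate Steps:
Function('X')(G) = Pow(G, 2)
Pow(Add(Function('X')(n), 2778), Rational(1, 2)) = Pow(Add(Pow(80, 2), 2778), Rational(1, 2)) = Pow(Add(6400, 2778), Rational(1, 2)) = Pow(9178, Rational(1, 2))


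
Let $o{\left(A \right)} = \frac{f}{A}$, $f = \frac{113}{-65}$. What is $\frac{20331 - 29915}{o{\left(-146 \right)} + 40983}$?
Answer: $- \frac{90952160}{388928783} \approx -0.23385$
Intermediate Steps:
$f = - \frac{113}{65}$ ($f = 113 \left(- \frac{1}{65}\right) = - \frac{113}{65} \approx -1.7385$)
$o{\left(A \right)} = - \frac{113}{65 A}$
$\frac{20331 - 29915}{o{\left(-146 \right)} + 40983} = \frac{20331 - 29915}{- \frac{113}{65 \left(-146\right)} + 40983} = - \frac{9584}{\left(- \frac{113}{65}\right) \left(- \frac{1}{146}\right) + 40983} = - \frac{9584}{\frac{113}{9490} + 40983} = - \frac{9584}{\frac{388928783}{9490}} = \left(-9584\right) \frac{9490}{388928783} = - \frac{90952160}{388928783}$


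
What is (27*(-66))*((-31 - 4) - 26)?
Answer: 108702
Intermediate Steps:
(27*(-66))*((-31 - 4) - 26) = -1782*(-35 - 26) = -1782*(-61) = 108702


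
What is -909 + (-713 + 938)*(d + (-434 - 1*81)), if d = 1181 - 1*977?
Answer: -70884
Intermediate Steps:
d = 204 (d = 1181 - 977 = 204)
-909 + (-713 + 938)*(d + (-434 - 1*81)) = -909 + (-713 + 938)*(204 + (-434 - 1*81)) = -909 + 225*(204 + (-434 - 81)) = -909 + 225*(204 - 515) = -909 + 225*(-311) = -909 - 69975 = -70884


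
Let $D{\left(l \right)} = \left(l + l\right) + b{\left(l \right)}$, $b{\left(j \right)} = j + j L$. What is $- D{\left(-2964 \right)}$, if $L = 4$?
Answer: $20748$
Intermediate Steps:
$b{\left(j \right)} = 5 j$ ($b{\left(j \right)} = j + j 4 = j + 4 j = 5 j$)
$D{\left(l \right)} = 7 l$ ($D{\left(l \right)} = \left(l + l\right) + 5 l = 2 l + 5 l = 7 l$)
$- D{\left(-2964 \right)} = - 7 \left(-2964\right) = \left(-1\right) \left(-20748\right) = 20748$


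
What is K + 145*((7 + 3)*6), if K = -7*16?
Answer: 8588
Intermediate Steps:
K = -112
K + 145*((7 + 3)*6) = -112 + 145*((7 + 3)*6) = -112 + 145*(10*6) = -112 + 145*60 = -112 + 8700 = 8588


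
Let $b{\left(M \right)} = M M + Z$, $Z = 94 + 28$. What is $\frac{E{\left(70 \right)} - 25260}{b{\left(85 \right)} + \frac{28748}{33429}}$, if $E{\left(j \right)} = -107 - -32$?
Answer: $- \frac{846923715}{245631611} \approx -3.4479$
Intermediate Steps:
$E{\left(j \right)} = -75$ ($E{\left(j \right)} = -107 + 32 = -75$)
$Z = 122$
$b{\left(M \right)} = 122 + M^{2}$ ($b{\left(M \right)} = M M + 122 = M^{2} + 122 = 122 + M^{2}$)
$\frac{E{\left(70 \right)} - 25260}{b{\left(85 \right)} + \frac{28748}{33429}} = \frac{-75 - 25260}{\left(122 + 85^{2}\right) + \frac{28748}{33429}} = - \frac{25335}{\left(122 + 7225\right) + 28748 \cdot \frac{1}{33429}} = - \frac{25335}{7347 + \frac{28748}{33429}} = - \frac{25335}{\frac{245631611}{33429}} = \left(-25335\right) \frac{33429}{245631611} = - \frac{846923715}{245631611}$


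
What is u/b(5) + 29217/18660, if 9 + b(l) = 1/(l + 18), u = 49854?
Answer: -3565053503/640660 ≈ -5564.7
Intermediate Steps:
b(l) = -9 + 1/(18 + l) (b(l) = -9 + 1/(l + 18) = -9 + 1/(18 + l))
u/b(5) + 29217/18660 = 49854/(((-161 - 9*5)/(18 + 5))) + 29217/18660 = 49854/(((-161 - 45)/23)) + 29217*(1/18660) = 49854/(((1/23)*(-206))) + 9739/6220 = 49854/(-206/23) + 9739/6220 = 49854*(-23/206) + 9739/6220 = -573321/103 + 9739/6220 = -3565053503/640660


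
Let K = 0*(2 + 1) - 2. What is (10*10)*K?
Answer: -200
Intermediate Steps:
K = -2 (K = 0*3 - 2 = 0 - 2 = -2)
(10*10)*K = (10*10)*(-2) = 100*(-2) = -200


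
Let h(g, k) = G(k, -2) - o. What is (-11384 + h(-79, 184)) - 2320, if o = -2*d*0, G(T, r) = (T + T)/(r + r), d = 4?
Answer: -13796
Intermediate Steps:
G(T, r) = T/r (G(T, r) = (2*T)/((2*r)) = (2*T)*(1/(2*r)) = T/r)
o = 0 (o = -8*0 = -2*0 = 0)
h(g, k) = -k/2 (h(g, k) = k/(-2) - 1*0 = k*(-1/2) + 0 = -k/2 + 0 = -k/2)
(-11384 + h(-79, 184)) - 2320 = (-11384 - 1/2*184) - 2320 = (-11384 - 92) - 2320 = -11476 - 2320 = -13796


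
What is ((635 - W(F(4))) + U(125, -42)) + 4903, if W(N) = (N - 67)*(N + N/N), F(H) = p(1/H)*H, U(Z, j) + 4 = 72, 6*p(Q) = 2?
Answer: 51833/9 ≈ 5759.2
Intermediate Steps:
p(Q) = ⅓ (p(Q) = (⅙)*2 = ⅓)
U(Z, j) = 68 (U(Z, j) = -4 + 72 = 68)
F(H) = H/3
W(N) = (1 + N)*(-67 + N) (W(N) = (-67 + N)*(N + 1) = (-67 + N)*(1 + N) = (1 + N)*(-67 + N))
((635 - W(F(4))) + U(125, -42)) + 4903 = ((635 - (-67 + ((⅓)*4)² - 22*4)) + 68) + 4903 = ((635 - (-67 + (4/3)² - 66*4/3)) + 68) + 4903 = ((635 - (-67 + 16/9 - 88)) + 68) + 4903 = ((635 - 1*(-1379/9)) + 68) + 4903 = ((635 + 1379/9) + 68) + 4903 = (7094/9 + 68) + 4903 = 7706/9 + 4903 = 51833/9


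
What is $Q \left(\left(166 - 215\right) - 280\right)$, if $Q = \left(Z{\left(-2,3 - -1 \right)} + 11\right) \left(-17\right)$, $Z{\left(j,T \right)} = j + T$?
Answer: $72709$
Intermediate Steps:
$Z{\left(j,T \right)} = T + j$
$Q = -221$ ($Q = \left(\left(\left(3 - -1\right) - 2\right) + 11\right) \left(-17\right) = \left(\left(\left(3 + 1\right) - 2\right) + 11\right) \left(-17\right) = \left(\left(4 - 2\right) + 11\right) \left(-17\right) = \left(2 + 11\right) \left(-17\right) = 13 \left(-17\right) = -221$)
$Q \left(\left(166 - 215\right) - 280\right) = - 221 \left(\left(166 - 215\right) - 280\right) = - 221 \left(-49 - 280\right) = \left(-221\right) \left(-329\right) = 72709$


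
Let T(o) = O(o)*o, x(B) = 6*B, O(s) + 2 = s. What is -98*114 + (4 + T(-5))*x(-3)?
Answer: -11874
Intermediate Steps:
O(s) = -2 + s
T(o) = o*(-2 + o) (T(o) = (-2 + o)*o = o*(-2 + o))
-98*114 + (4 + T(-5))*x(-3) = -98*114 + (4 - 5*(-2 - 5))*(6*(-3)) = -11172 + (4 - 5*(-7))*(-18) = -11172 + (4 + 35)*(-18) = -11172 + 39*(-18) = -11172 - 702 = -11874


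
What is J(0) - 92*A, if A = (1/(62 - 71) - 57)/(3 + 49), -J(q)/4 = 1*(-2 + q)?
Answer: 12758/117 ≈ 109.04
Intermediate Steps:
J(q) = 8 - 4*q (J(q) = -4*(-2 + q) = 8 - 4*q)
A = -257/234 (A = (1/(-9) - 57)/52 = (-⅑ - 57)*(1/52) = -514/9*1/52 = -257/234 ≈ -1.0983)
J(0) - 92*A = (8 - 4*0) - 92*(-257/234) = (8 + 0) + 11822/117 = 8 + 11822/117 = 12758/117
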